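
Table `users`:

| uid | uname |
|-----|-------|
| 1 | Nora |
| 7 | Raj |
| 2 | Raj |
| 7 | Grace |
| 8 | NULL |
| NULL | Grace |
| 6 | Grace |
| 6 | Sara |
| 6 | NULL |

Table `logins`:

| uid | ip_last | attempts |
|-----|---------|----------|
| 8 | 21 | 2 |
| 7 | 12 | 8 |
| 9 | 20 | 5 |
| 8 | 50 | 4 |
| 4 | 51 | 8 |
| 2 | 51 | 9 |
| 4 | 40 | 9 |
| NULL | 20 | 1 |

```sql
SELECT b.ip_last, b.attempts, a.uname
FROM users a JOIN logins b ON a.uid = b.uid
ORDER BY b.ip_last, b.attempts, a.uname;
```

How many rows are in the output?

INNER JOIN keeps only pairs where the ON condition holds.
Matching on a.uid = b.uid. A NULL in a compared column never satisfies the condition.
- uid=1: no matching b row, dropped.
- uid=7: 1 matching b row(s), so 1 row(s) emitted.
- uid=2: 1 matching b row(s), so 1 row(s) emitted.
- uid=7: 1 matching b row(s), so 1 row(s) emitted.
- uid=8: 2 matching b row(s), so 2 row(s) emitted.
- uid=NULL: no matching b row, dropped.
- uid=6: no matching b row, dropped.
- uid=6: no matching b row, dropped.
- uid=6: no matching b row, dropped.
Total: 5 rows.

5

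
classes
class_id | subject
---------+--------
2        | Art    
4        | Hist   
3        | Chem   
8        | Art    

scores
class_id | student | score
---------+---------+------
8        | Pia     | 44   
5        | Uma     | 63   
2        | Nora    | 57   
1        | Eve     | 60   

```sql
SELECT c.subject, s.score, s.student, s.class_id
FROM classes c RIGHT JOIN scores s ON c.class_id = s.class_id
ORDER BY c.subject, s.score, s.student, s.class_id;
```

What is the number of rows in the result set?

4

RIGHT JOIN keeps every row from `scores`; unmatched rows get NULL for `classes`'s columns.
Matching on c.class_id = s.class_id.
- c[0] class_id=2 → 1 match(es) in s → 1 row(s).
- c[1] class_id=4 → no match.
- c[2] class_id=3 → no match.
- c[3] class_id=8 → 1 match(es) in s → 1 row(s).
- plus 2 unmatched s row(s), each kept with NULL c columns.
Total: 2 matched + 2 padded = 4 rows.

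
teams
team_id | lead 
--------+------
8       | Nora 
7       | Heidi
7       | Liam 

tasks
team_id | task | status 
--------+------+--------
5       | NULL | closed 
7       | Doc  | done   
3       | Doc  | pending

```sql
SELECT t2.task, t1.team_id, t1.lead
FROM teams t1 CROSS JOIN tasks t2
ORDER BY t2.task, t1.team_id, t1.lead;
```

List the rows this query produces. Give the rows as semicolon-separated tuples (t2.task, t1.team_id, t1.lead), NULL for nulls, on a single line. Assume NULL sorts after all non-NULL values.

CROSS JOIN pairs every row of `teams` with every row of `tasks`: 3 × 3 = 9 rows.
After projecting and ordering:
t2.task | t1.team_id | t1.lead
Doc | 7 | Heidi
Doc | 7 | Heidi
Doc | 7 | Liam
Doc | 7 | Liam
Doc | 8 | Nora
Doc | 8 | Nora
NULL | 7 | Heidi
NULL | 7 | Liam
NULL | 8 | Nora

(Doc, 7, Heidi); (Doc, 7, Heidi); (Doc, 7, Liam); (Doc, 7, Liam); (Doc, 8, Nora); (Doc, 8, Nora); (NULL, 7, Heidi); (NULL, 7, Liam); (NULL, 8, Nora)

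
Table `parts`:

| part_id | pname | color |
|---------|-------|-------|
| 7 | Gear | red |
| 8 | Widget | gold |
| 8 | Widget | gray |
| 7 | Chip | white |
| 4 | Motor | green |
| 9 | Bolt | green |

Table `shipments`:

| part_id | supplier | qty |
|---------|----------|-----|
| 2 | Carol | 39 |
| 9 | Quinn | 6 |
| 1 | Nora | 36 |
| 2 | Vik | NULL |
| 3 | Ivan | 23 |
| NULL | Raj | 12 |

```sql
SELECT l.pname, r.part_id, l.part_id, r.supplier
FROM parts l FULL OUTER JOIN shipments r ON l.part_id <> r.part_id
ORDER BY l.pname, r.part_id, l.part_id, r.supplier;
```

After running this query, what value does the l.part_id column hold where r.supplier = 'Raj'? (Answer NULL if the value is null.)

FULL OUTER JOIN keeps every row from both sides; unmatched rows get NULL for the other side's columns.
Matching on l.part_id <> r.part_id. A NULL in a compared column never satisfies the condition.
Matched pairs: 29; unmatched l rows kept: 0; unmatched r rows kept: 1.

NULL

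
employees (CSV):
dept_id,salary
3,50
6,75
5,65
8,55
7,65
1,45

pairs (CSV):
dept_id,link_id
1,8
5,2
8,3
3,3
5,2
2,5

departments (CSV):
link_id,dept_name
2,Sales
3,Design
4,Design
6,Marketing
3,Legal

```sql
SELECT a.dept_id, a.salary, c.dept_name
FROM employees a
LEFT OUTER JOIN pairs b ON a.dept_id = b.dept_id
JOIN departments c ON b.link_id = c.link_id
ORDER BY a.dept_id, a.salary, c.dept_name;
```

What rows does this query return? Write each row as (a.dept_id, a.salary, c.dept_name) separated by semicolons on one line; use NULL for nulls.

(3, 50, Design); (3, 50, Legal); (5, 65, Sales); (5, 65, Sales); (8, 55, Design); (8, 55, Legal)

Evaluate left to right. First `employees a LEFT JOIN pairs b` on dept_id: 7 row(s).
Then INNER JOIN `departments c` on link_id: keep only rows whose b.link_id appears in c.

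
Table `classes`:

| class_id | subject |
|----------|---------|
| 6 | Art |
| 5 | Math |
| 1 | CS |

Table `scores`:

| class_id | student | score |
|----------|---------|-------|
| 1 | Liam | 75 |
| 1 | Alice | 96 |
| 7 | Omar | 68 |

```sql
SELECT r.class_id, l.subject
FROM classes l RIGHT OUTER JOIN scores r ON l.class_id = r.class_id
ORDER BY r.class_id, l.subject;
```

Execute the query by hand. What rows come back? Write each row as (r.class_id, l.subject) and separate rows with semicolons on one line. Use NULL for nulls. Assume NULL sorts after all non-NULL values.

(1, CS); (1, CS); (7, NULL)

RIGHT JOIN keeps every row from `scores`; unmatched rows get NULL for `classes`'s columns.
Matching on l.class_id = r.class_id.
Matched pairs: 2; unmatched r rows kept: 1.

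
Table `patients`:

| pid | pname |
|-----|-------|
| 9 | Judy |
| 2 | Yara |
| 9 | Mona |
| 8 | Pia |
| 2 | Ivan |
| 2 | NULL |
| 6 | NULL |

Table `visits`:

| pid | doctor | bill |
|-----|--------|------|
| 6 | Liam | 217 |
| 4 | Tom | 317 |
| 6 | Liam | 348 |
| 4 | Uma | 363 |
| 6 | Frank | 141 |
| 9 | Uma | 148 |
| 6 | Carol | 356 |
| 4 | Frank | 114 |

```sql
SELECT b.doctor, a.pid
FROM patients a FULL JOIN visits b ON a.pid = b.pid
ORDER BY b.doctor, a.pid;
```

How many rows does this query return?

13

FULL OUTER JOIN keeps every row from both sides; unmatched rows get NULL for the other side's columns.
Matching on a.pid = b.pid.
- a (pid=9) pairs with 1 row(s) of b.
- a (pid=2) has no partner → padded with NULL.
- a (pid=9) pairs with 1 row(s) of b.
- a (pid=8) has no partner → padded with NULL.
- a (pid=2) has no partner → padded with NULL.
- a (pid=2) has no partner → padded with NULL.
- a (pid=6) pairs with 4 row(s) of b.
- 3 b row(s) had no a match → kept, a columns NULL.
Total: 6 matched + 7 padded = 13 rows.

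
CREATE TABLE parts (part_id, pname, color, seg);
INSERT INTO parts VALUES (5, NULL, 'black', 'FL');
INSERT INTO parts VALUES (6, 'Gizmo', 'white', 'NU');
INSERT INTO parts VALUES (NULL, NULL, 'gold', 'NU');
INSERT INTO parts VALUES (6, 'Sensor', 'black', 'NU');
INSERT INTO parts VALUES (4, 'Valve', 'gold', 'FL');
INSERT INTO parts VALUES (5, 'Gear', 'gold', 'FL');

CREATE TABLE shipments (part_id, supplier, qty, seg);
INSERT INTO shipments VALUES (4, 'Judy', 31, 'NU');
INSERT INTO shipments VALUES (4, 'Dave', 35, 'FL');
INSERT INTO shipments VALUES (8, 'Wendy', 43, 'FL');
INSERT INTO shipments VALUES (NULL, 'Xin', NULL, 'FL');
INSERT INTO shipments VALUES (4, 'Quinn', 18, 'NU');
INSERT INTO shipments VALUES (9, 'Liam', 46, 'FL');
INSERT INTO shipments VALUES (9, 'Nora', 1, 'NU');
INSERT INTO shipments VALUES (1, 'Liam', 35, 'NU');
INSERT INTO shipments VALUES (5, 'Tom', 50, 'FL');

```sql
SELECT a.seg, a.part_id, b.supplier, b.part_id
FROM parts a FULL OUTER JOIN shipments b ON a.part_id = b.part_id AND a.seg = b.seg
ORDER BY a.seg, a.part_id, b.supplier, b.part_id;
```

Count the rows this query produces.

13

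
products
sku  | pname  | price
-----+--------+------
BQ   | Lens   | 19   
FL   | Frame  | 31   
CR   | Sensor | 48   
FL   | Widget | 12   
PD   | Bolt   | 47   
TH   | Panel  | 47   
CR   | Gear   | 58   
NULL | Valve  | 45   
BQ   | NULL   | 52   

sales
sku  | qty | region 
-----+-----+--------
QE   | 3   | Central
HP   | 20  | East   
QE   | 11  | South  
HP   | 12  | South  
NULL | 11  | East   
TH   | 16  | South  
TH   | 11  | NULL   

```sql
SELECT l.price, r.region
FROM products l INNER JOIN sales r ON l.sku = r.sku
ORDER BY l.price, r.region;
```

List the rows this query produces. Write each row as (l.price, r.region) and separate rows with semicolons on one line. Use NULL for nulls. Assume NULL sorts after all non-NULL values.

INNER JOIN keeps only pairs where the ON condition holds.
Matching on l.sku = r.sku. A NULL in a compared column never satisfies the condition.
Matched pairs: 2.

(47, South); (47, NULL)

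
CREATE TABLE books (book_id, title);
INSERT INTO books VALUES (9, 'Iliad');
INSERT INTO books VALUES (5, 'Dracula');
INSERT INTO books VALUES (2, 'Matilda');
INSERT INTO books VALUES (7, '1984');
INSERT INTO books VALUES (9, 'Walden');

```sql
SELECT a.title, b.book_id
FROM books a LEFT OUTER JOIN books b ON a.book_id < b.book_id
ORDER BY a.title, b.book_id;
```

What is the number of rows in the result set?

LEFT JOIN keeps every row from `books a`; unmatched rows get NULL for `books b`'s columns.
Matching on a.book_id < b.book_id.
- book_id=9: no b row matches, row kept with b columns NULL.
- book_id=5: 3 matching b row(s), so 3 row(s) emitted.
- book_id=2: 4 matching b row(s), so 4 row(s) emitted.
- book_id=7: 2 matching b row(s), so 2 row(s) emitted.
- book_id=9: no b row matches, row kept with b columns NULL.
Total: 9 matched + 2 padded = 11 rows.

11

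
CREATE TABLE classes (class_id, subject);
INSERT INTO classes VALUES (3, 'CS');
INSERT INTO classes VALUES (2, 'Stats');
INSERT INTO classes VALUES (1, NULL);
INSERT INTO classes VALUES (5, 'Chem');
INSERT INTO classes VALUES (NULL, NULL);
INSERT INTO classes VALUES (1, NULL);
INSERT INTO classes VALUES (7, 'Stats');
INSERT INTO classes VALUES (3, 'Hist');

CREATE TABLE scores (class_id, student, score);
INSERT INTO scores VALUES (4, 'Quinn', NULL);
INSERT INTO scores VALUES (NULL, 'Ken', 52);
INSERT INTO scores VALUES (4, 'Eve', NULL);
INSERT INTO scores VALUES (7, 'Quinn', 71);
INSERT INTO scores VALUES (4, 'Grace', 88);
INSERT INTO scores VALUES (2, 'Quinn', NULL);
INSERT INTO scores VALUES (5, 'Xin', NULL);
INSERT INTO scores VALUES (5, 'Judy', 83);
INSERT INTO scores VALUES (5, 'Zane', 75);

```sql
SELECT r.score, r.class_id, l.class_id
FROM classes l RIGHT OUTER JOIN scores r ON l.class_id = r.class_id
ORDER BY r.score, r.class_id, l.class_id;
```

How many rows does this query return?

RIGHT JOIN keeps every row from `scores`; unmatched rows get NULL for `classes`'s columns.
Matching on l.class_id = r.class_id. A NULL in a compared column never satisfies the condition.
- class_id=3: no matching r row.
- class_id=2: 1 matching r row(s), so 1 row(s) emitted.
- class_id=1: no matching r row.
- class_id=5: 3 matching r row(s), so 3 row(s) emitted.
- class_id=NULL: no matching r row.
- class_id=1: no matching r row.
- class_id=7: 1 matching r row(s), so 1 row(s) emitted.
- class_id=3: no matching r row.
- plus 4 unmatched r row(s), each kept with NULL l columns.
Total: 5 matched + 4 padded = 9 rows.

9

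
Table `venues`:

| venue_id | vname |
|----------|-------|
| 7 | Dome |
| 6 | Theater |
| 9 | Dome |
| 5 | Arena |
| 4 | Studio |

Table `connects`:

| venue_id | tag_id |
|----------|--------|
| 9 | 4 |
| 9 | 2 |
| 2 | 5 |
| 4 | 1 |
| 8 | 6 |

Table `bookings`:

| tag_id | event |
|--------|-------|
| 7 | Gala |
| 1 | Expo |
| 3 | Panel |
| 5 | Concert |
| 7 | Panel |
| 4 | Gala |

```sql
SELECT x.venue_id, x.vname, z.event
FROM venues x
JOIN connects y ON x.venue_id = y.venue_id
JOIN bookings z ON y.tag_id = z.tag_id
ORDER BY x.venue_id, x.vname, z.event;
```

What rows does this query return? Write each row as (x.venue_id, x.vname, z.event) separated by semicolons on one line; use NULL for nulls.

(4, Studio, Expo); (9, Dome, Gala)

Evaluate left to right. First `venues x INNER JOIN connects y` on venue_id: 3 row(s).
Then INNER JOIN `bookings z` on tag_id: keep only rows whose y.tag_id appears in z.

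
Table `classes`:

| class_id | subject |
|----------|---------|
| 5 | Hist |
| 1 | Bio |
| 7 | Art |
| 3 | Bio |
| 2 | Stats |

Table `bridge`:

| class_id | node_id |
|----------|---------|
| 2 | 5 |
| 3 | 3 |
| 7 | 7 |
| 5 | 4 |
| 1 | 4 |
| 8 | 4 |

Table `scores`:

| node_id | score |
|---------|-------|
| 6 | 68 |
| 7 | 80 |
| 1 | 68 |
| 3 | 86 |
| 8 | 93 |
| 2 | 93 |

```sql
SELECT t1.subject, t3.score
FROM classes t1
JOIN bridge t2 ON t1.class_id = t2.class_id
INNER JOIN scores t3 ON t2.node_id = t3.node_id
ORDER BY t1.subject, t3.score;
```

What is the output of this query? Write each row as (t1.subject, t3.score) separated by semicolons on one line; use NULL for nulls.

Joins associate left-to-right: classes INNER JOIN bridge on class_id gives 5 intermediate row(s).
Then INNER JOIN `scores t3` on node_id: keep only rows whose t2.node_id appears in t3.

(Art, 80); (Bio, 86)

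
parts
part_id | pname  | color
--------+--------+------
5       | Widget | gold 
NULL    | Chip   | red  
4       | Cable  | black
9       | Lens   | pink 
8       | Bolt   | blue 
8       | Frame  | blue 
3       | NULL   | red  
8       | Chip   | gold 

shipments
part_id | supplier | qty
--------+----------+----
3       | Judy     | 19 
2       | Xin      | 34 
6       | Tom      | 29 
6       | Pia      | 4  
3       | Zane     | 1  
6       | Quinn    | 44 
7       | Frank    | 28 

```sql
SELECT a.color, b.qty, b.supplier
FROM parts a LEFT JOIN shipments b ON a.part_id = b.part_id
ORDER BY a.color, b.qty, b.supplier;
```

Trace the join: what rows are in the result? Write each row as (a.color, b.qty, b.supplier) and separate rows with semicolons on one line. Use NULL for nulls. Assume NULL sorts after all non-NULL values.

LEFT JOIN keeps every row from `parts`; unmatched rows get NULL for `shipments`'s columns.
Matching on a.part_id = b.part_id. A NULL in a compared column never satisfies the condition.
- a[0] part_id=5 → no match; kept with NULLs on the b side.
- a[1] part_id=NULL → no match; kept with NULLs on the b side.
- a[2] part_id=4 → no match; kept with NULLs on the b side.
- a[3] part_id=9 → no match; kept with NULLs on the b side.
- a[4] part_id=8 → no match; kept with NULLs on the b side.
- a[5] part_id=8 → no match; kept with NULLs on the b side.
- a[6] part_id=3 → 2 match(es) in b → 2 row(s).
- a[7] part_id=8 → no match; kept with NULLs on the b side.
After projecting and ordering:
a.color | b.qty | b.supplier
black | NULL | NULL
blue | NULL | NULL
blue | NULL | NULL
gold | NULL | NULL
gold | NULL | NULL
pink | NULL | NULL
red | 1 | Zane
red | 19 | Judy
red | NULL | NULL

(black, NULL, NULL); (blue, NULL, NULL); (blue, NULL, NULL); (gold, NULL, NULL); (gold, NULL, NULL); (pink, NULL, NULL); (red, 1, Zane); (red, 19, Judy); (red, NULL, NULL)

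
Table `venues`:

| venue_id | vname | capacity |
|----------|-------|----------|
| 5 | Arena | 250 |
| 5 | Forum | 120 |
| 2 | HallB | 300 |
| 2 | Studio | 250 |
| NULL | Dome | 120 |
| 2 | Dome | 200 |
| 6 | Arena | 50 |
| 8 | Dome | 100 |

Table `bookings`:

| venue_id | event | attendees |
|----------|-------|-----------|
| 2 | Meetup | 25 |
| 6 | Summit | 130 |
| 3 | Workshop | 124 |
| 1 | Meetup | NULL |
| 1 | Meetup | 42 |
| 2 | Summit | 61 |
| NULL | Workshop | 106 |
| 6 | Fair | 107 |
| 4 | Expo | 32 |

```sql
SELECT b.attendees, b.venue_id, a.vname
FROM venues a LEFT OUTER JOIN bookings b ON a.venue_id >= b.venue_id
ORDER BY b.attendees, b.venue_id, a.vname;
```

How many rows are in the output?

41

LEFT JOIN keeps every row from `venues`; unmatched rows get NULL for `bookings`'s columns.
Matching on a.venue_id >= b.venue_id. A NULL in a compared column never satisfies the condition.
- a row (venue_id=5): matches 6 b row(s) → 6 output row(s).
- a row (venue_id=5): matches 6 b row(s) → 6 output row(s).
- a row (venue_id=2): matches 4 b row(s) → 4 output row(s).
- a row (venue_id=2): matches 4 b row(s) → 4 output row(s).
- a row (venue_id=NULL): no match → kept, b columns NULL.
- a row (venue_id=2): matches 4 b row(s) → 4 output row(s).
- a row (venue_id=6): matches 8 b row(s) → 8 output row(s).
- a row (venue_id=8): matches 8 b row(s) → 8 output row(s).
Total: 40 matched + 1 padded = 41 rows.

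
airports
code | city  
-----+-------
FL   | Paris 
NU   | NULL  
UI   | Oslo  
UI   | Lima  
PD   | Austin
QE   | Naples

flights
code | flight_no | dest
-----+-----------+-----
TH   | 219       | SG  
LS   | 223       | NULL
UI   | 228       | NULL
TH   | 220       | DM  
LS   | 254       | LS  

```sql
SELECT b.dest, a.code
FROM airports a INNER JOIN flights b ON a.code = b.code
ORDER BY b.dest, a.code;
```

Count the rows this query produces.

INNER JOIN keeps only pairs where the ON condition holds.
Matching on a.code = b.code.
Matched pairs: 2.
Total: 2 rows.

2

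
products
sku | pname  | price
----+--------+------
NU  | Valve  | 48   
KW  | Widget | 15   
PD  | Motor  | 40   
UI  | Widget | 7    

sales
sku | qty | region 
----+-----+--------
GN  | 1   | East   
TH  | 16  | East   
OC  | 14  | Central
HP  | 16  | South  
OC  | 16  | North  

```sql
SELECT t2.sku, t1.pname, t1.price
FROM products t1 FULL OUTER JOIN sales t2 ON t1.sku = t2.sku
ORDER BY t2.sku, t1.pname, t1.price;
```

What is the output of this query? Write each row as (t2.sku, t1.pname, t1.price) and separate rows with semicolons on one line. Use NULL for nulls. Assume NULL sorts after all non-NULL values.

FULL OUTER JOIN keeps every row from both sides; unmatched rows get NULL for the other side's columns.
Matching on t1.sku = t2.sku.
Matched pairs: 0; unmatched t1 rows kept: 4; unmatched t2 rows kept: 5.

(GN, NULL, NULL); (HP, NULL, NULL); (OC, NULL, NULL); (OC, NULL, NULL); (TH, NULL, NULL); (NULL, Motor, 40); (NULL, Valve, 48); (NULL, Widget, 7); (NULL, Widget, 15)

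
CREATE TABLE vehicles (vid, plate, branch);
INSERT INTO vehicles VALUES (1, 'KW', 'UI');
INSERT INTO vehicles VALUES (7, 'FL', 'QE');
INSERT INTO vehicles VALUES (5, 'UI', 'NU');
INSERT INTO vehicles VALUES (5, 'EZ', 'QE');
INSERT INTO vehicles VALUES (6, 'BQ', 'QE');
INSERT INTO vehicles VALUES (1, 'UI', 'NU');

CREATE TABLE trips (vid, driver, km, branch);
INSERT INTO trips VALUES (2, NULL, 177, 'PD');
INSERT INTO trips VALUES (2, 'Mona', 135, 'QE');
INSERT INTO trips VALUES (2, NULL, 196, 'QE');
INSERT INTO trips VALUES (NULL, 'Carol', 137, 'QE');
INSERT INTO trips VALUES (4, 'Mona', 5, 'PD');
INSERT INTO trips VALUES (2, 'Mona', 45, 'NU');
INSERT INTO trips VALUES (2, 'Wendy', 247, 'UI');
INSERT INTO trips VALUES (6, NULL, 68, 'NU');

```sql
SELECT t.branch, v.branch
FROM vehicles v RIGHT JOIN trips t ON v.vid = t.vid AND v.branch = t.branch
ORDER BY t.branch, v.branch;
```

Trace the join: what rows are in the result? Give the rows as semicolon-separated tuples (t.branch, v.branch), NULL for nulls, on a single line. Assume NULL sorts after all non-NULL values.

RIGHT JOIN keeps every row from `trips`; unmatched rows get NULL for `vehicles`'s columns.
Matching on v.vid = t.vid AND v.branch = t.branch. A NULL in a compared column never satisfies the condition.
Matched pairs: 0; unmatched t rows kept: 8.

(NU, NULL); (NU, NULL); (PD, NULL); (PD, NULL); (QE, NULL); (QE, NULL); (QE, NULL); (UI, NULL)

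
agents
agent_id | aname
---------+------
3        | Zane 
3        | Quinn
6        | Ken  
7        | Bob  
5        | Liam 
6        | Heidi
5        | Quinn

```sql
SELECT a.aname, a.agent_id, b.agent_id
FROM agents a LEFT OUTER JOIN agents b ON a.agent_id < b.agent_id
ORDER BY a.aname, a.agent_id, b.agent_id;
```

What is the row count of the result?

19

LEFT JOIN keeps every row from `agents a`; unmatched rows get NULL for `agents b`'s columns.
Matching on a.agent_id < b.agent_id.
- a[0] agent_id=3 → 5 match(es) in b → 5 row(s).
- a[1] agent_id=3 → 5 match(es) in b → 5 row(s).
- a[2] agent_id=6 → 1 match(es) in b → 1 row(s).
- a[3] agent_id=7 → no match; kept with NULLs on the b side.
- a[4] agent_id=5 → 3 match(es) in b → 3 row(s).
- a[5] agent_id=6 → 1 match(es) in b → 1 row(s).
- a[6] agent_id=5 → 3 match(es) in b → 3 row(s).
Total: 18 matched + 1 padded = 19 rows.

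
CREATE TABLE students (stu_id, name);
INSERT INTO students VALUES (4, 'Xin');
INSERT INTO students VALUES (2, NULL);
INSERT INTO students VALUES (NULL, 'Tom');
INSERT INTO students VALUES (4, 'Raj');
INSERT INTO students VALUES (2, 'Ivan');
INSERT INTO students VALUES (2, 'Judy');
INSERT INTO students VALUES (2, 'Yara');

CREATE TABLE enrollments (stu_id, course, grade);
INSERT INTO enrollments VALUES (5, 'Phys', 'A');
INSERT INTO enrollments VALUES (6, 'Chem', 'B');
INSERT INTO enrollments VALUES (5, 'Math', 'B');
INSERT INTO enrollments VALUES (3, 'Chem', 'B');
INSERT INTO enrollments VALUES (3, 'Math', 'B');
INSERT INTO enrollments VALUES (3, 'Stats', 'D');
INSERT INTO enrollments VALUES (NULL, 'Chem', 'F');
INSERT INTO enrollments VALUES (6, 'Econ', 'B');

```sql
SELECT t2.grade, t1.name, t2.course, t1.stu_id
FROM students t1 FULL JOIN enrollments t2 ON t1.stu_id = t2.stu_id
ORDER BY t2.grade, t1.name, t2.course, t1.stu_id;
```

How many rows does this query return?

FULL OUTER JOIN keeps every row from both sides; unmatched rows get NULL for the other side's columns.
Matching on t1.stu_id = t2.stu_id. A NULL in a compared column never satisfies the condition.
- t1 row (stu_id=4): no match → kept, t2 columns NULL.
- t1 row (stu_id=2): no match → kept, t2 columns NULL.
- t1 row (stu_id=NULL): no match → kept, t2 columns NULL.
- t1 row (stu_id=4): no match → kept, t2 columns NULL.
- t1 row (stu_id=2): no match → kept, t2 columns NULL.
- t1 row (stu_id=2): no match → kept, t2 columns NULL.
- t1 row (stu_id=2): no match → kept, t2 columns NULL.
- 8 t2 row(s) had no t1 match → kept, t1 columns NULL.
Total: 0 matched + 15 padded = 15 rows.

15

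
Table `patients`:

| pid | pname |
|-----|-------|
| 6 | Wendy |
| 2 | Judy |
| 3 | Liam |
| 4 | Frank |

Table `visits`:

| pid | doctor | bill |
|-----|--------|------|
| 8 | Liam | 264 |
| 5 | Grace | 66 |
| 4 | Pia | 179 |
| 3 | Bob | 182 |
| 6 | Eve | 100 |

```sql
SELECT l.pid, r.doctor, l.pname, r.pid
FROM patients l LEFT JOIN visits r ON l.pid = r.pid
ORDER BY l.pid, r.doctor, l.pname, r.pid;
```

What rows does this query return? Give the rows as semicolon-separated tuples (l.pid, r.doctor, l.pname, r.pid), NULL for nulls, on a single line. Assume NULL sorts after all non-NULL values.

(2, NULL, Judy, NULL); (3, Bob, Liam, 3); (4, Pia, Frank, 4); (6, Eve, Wendy, 6)

LEFT JOIN keeps every row from `patients`; unmatched rows get NULL for `visits`'s columns.
Matching on l.pid = r.pid.
- pid=6: 1 matching r row(s), so 1 row(s) emitted.
- pid=2: no r row matches, row kept with r columns NULL.
- pid=3: 1 matching r row(s), so 1 row(s) emitted.
- pid=4: 1 matching r row(s), so 1 row(s) emitted.
After projecting and ordering:
l.pid | r.doctor | l.pname | r.pid
2 | NULL | Judy | NULL
3 | Bob | Liam | 3
4 | Pia | Frank | 4
6 | Eve | Wendy | 6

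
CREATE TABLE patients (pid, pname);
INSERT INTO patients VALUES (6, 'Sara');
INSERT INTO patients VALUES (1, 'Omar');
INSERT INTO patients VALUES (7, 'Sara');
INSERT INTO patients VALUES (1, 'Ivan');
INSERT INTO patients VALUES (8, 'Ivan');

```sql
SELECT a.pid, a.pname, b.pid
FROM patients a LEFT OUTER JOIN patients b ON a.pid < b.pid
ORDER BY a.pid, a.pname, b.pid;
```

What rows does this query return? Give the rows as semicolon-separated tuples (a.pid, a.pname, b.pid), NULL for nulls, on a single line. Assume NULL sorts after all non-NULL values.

(1, Ivan, 6); (1, Ivan, 7); (1, Ivan, 8); (1, Omar, 6); (1, Omar, 7); (1, Omar, 8); (6, Sara, 7); (6, Sara, 8); (7, Sara, 8); (8, Ivan, NULL)

LEFT JOIN keeps every row from `patients a`; unmatched rows get NULL for `patients b`'s columns.
Matching on a.pid < b.pid.
- pid=6: 2 matching b row(s), so 2 row(s) emitted.
- pid=1: 3 matching b row(s), so 3 row(s) emitted.
- pid=7: 1 matching b row(s), so 1 row(s) emitted.
- pid=1: 3 matching b row(s), so 3 row(s) emitted.
- pid=8: no b row matches, row kept with b columns NULL.
After projecting and ordering:
a.pid | a.pname | b.pid
1 | Ivan | 6
1 | Ivan | 7
1 | Ivan | 8
1 | Omar | 6
1 | Omar | 7
1 | Omar | 8
6 | Sara | 7
6 | Sara | 8
7 | Sara | 8
8 | Ivan | NULL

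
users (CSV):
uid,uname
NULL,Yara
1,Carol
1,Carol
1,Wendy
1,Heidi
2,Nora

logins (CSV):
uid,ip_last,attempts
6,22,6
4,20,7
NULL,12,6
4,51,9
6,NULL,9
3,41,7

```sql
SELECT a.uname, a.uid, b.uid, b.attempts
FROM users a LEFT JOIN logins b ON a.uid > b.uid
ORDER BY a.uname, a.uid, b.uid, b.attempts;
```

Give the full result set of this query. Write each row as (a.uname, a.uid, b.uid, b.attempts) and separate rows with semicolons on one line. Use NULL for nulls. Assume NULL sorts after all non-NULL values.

LEFT JOIN keeps every row from `users`; unmatched rows get NULL for `logins`'s columns.
Matching on a.uid > b.uid. A NULL in a compared column never satisfies the condition.
Matched pairs: 0; unmatched a rows kept: 6.

(Carol, 1, NULL, NULL); (Carol, 1, NULL, NULL); (Heidi, 1, NULL, NULL); (Nora, 2, NULL, NULL); (Wendy, 1, NULL, NULL); (Yara, NULL, NULL, NULL)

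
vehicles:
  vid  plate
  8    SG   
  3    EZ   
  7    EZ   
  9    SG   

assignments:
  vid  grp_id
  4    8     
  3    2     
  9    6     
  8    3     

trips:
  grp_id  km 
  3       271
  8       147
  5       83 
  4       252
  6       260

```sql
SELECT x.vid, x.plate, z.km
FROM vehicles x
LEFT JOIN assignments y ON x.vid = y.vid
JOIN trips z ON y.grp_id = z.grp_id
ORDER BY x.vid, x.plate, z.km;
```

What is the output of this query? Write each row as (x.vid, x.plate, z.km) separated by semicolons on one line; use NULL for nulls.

Evaluate left to right. First `vehicles x LEFT JOIN assignments y` on vid: 4 row(s).
Then INNER JOIN `trips z` on grp_id: keep only rows whose y.grp_id appears in z.

(8, SG, 271); (9, SG, 260)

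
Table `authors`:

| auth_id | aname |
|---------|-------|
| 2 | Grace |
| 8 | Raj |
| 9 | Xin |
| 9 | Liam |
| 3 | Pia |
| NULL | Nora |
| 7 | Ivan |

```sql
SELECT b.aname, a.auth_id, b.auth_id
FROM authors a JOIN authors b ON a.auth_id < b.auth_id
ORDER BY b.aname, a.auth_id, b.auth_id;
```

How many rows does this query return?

INNER JOIN keeps only pairs where the ON condition holds.
Matching on a.auth_id < b.auth_id. A NULL in a compared column never satisfies the condition.
- auth_id=2: 5 matching b row(s), so 5 row(s) emitted.
- auth_id=8: 2 matching b row(s), so 2 row(s) emitted.
- auth_id=9: no matching b row, dropped.
- auth_id=9: no matching b row, dropped.
- auth_id=3: 4 matching b row(s), so 4 row(s) emitted.
- auth_id=NULL: no matching b row, dropped.
- auth_id=7: 3 matching b row(s), so 3 row(s) emitted.
Total: 14 rows.

14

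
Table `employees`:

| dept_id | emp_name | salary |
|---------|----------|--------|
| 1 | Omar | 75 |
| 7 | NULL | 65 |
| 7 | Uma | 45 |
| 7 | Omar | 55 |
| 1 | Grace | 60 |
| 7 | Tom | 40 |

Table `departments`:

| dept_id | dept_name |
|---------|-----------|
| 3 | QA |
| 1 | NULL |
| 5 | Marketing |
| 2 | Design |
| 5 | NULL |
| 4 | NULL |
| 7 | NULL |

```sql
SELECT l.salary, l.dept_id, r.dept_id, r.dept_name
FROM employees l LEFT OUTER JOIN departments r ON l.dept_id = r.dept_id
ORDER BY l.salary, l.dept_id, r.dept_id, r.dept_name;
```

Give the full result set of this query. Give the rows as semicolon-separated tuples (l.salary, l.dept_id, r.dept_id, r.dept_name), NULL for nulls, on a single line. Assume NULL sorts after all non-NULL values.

(40, 7, 7, NULL); (45, 7, 7, NULL); (55, 7, 7, NULL); (60, 1, 1, NULL); (65, 7, 7, NULL); (75, 1, 1, NULL)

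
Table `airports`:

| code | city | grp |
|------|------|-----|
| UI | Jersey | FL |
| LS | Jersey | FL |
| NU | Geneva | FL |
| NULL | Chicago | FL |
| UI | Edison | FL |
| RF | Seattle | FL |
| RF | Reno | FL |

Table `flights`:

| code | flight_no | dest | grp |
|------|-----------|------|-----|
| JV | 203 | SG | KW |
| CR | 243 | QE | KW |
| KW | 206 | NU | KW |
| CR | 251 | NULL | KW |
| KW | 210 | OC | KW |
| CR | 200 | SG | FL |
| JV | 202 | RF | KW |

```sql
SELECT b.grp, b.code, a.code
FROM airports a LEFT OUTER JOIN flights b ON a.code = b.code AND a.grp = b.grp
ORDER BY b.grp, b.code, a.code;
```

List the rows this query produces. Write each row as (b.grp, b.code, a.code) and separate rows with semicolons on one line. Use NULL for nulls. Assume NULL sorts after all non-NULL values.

LEFT JOIN keeps every row from `airports`; unmatched rows get NULL for `flights`'s columns.
Matching on a.code = b.code AND a.grp = b.grp. A NULL in a compared column never satisfies the condition.
- a[0] code=UI, grp=FL → no match; kept with NULLs on the b side.
- a[1] code=LS, grp=FL → no match; kept with NULLs on the b side.
- a[2] code=NU, grp=FL → no match; kept with NULLs on the b side.
- a[3] code=NULL, grp=FL → no match; kept with NULLs on the b side.
- a[4] code=UI, grp=FL → no match; kept with NULLs on the b side.
- a[5] code=RF, grp=FL → no match; kept with NULLs on the b side.
- a[6] code=RF, grp=FL → no match; kept with NULLs on the b side.
After projecting and ordering:
b.grp | b.code | a.code
NULL | NULL | LS
NULL | NULL | NU
NULL | NULL | RF
NULL | NULL | RF
NULL | NULL | UI
NULL | NULL | UI
NULL | NULL | NULL

(NULL, NULL, LS); (NULL, NULL, NU); (NULL, NULL, RF); (NULL, NULL, RF); (NULL, NULL, UI); (NULL, NULL, UI); (NULL, NULL, NULL)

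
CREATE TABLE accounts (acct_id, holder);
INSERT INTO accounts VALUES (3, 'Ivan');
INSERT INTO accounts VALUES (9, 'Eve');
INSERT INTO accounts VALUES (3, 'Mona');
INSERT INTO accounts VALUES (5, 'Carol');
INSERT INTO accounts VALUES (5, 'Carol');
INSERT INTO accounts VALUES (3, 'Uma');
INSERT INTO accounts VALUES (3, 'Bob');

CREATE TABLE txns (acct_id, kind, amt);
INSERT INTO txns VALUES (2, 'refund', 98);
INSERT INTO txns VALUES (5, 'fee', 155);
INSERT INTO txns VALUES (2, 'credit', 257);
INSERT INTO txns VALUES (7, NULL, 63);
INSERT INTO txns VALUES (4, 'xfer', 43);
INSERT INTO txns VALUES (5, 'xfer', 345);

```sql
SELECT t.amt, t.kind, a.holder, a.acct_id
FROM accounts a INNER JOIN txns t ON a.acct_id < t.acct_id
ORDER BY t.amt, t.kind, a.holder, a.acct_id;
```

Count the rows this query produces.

18

INNER JOIN keeps only pairs where the ON condition holds.
Matching on a.acct_id < t.acct_id.
- a (acct_id=3) pairs with 4 row(s) of t.
- a (acct_id=9) has no partner → excluded.
- a (acct_id=3) pairs with 4 row(s) of t.
- a (acct_id=5) pairs with 1 row(s) of t.
- a (acct_id=5) pairs with 1 row(s) of t.
- a (acct_id=3) pairs with 4 row(s) of t.
- a (acct_id=3) pairs with 4 row(s) of t.
Total: 18 rows.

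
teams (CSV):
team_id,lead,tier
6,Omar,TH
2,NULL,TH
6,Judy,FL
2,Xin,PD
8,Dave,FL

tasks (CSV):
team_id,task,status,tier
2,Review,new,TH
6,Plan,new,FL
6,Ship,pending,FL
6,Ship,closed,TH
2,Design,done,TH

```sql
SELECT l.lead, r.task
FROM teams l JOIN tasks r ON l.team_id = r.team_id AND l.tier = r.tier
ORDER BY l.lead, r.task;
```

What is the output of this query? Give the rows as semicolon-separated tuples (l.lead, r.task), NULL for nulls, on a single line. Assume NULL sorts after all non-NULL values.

(Judy, Plan); (Judy, Ship); (Omar, Ship); (NULL, Design); (NULL, Review)

INNER JOIN keeps only pairs where the ON condition holds.
Matching on l.team_id = r.team_id AND l.tier = r.tier.
- l (team_id=6, tier=TH) pairs with 1 row(s) of r.
- l (team_id=2, tier=TH) pairs with 2 row(s) of r.
- l (team_id=6, tier=FL) pairs with 2 row(s) of r.
- l (team_id=2, tier=PD) has no partner → excluded.
- l (team_id=8, tier=FL) has no partner → excluded.
After projecting and ordering:
l.lead | r.task
Judy | Plan
Judy | Ship
Omar | Ship
NULL | Design
NULL | Review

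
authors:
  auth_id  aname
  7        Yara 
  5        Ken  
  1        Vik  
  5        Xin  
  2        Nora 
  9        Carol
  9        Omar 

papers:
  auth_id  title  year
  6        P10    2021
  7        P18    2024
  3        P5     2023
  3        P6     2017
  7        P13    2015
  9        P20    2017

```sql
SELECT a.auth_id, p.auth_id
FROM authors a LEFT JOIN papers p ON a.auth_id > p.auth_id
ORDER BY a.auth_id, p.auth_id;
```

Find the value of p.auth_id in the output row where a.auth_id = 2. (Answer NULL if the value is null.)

NULL

LEFT JOIN keeps every row from `authors`; unmatched rows get NULL for `papers`'s columns.
Matching on a.auth_id > p.auth_id.
Matched pairs: 17; unmatched a rows kept: 2.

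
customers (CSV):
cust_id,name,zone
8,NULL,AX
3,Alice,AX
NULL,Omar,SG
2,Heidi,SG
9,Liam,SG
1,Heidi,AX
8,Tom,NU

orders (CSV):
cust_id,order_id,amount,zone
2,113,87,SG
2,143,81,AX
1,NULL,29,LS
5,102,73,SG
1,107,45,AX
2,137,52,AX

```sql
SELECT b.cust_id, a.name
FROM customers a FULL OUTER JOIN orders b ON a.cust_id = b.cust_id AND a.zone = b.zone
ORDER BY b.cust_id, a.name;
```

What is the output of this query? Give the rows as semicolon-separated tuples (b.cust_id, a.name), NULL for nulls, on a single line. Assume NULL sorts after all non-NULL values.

FULL OUTER JOIN keeps every row from both sides; unmatched rows get NULL for the other side's columns.
Matching on a.cust_id = b.cust_id AND a.zone = b.zone. A NULL in a compared column never satisfies the condition.
- a (cust_id=8, zone=AX) has no partner → padded with NULL.
- a (cust_id=3, zone=AX) has no partner → padded with NULL.
- a (cust_id=NULL, zone=SG) has no partner → padded with NULL.
- a (cust_id=2, zone=SG) pairs with 1 row(s) of b.
- a (cust_id=9, zone=SG) has no partner → padded with NULL.
- a (cust_id=1, zone=AX) pairs with 1 row(s) of b.
- a (cust_id=8, zone=NU) has no partner → padded with NULL.
- plus 4 unmatched b row(s), each kept with NULL a columns.

(1, Heidi); (1, NULL); (2, Heidi); (2, NULL); (2, NULL); (5, NULL); (NULL, Alice); (NULL, Liam); (NULL, Omar); (NULL, Tom); (NULL, NULL)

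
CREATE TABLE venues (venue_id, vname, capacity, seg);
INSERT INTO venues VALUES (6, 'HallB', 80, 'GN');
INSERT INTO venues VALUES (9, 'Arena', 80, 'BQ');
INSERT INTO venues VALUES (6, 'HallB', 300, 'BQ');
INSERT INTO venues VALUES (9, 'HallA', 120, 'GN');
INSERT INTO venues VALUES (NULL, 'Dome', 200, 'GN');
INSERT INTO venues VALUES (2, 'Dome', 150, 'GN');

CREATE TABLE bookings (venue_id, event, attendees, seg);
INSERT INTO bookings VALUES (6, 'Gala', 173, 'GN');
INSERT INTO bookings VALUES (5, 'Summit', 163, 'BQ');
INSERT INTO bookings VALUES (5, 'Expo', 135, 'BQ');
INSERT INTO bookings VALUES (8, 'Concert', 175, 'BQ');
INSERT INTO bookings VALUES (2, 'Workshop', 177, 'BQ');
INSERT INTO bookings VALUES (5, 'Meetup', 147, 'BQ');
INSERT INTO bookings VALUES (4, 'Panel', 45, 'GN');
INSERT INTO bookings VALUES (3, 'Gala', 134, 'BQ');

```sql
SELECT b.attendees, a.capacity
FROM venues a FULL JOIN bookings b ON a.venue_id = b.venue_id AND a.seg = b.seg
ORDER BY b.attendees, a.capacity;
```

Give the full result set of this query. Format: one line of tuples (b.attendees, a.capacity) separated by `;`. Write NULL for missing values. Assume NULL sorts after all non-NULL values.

FULL OUTER JOIN keeps every row from both sides; unmatched rows get NULL for the other side's columns.
Matching on a.venue_id = b.venue_id AND a.seg = b.seg. A NULL in a compared column never satisfies the condition.
- venue_id=6, seg=GN: 1 matching b row(s), so 1 row(s) emitted.
- venue_id=9, seg=BQ: no b row matches, row kept with b columns NULL.
- venue_id=6, seg=BQ: no b row matches, row kept with b columns NULL.
- venue_id=9, seg=GN: no b row matches, row kept with b columns NULL.
- venue_id=NULL, seg=GN: no b row matches, row kept with b columns NULL.
- venue_id=2, seg=GN: no b row matches, row kept with b columns NULL.
- 7 row(s) from b found no a partner → padded with NULL.

(45, NULL); (134, NULL); (135, NULL); (147, NULL); (163, NULL); (173, 80); (175, NULL); (177, NULL); (NULL, 80); (NULL, 120); (NULL, 150); (NULL, 200); (NULL, 300)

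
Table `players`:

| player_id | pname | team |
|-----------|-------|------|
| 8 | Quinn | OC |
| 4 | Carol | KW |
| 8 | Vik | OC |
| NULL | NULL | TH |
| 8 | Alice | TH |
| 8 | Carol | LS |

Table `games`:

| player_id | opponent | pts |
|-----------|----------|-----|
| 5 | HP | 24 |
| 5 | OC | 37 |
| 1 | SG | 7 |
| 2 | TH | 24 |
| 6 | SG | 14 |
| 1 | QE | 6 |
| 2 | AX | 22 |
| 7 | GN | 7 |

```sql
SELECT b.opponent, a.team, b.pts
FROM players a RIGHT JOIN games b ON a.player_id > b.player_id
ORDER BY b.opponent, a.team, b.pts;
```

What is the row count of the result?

36

RIGHT JOIN keeps every row from `games`; unmatched rows get NULL for `players`'s columns.
Matching on a.player_id > b.player_id. A NULL in a compared column never satisfies the condition.
Matched pairs: 36; unmatched b rows kept: 0.
Total: 36 rows.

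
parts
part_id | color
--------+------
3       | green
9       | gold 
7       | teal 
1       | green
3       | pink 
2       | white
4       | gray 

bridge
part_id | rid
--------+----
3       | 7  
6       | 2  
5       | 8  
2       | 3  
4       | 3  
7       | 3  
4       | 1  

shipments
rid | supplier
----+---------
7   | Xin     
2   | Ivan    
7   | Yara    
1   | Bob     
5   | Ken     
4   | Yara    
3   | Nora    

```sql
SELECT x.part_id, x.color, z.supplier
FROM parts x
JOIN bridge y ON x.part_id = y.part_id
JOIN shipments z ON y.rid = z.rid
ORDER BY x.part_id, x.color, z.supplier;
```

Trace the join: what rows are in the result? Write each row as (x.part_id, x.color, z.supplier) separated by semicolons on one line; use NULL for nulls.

(2, white, Nora); (3, green, Xin); (3, green, Yara); (3, pink, Xin); (3, pink, Yara); (4, gray, Bob); (4, gray, Nora); (7, teal, Nora)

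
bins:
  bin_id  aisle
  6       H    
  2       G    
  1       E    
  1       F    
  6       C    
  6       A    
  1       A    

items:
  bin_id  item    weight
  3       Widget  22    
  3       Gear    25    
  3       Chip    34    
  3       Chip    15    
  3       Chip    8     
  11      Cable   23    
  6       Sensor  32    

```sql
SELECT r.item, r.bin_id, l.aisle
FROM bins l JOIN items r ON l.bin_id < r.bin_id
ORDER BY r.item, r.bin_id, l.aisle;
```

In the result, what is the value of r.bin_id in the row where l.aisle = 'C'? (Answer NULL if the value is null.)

INNER JOIN keeps only pairs where the ON condition holds.
Matching on l.bin_id < r.bin_id.
- bin_id=6: 1 matching r row(s), so 1 row(s) emitted.
- bin_id=2: 7 matching r row(s), so 7 row(s) emitted.
- bin_id=1: 7 matching r row(s), so 7 row(s) emitted.
- bin_id=1: 7 matching r row(s), so 7 row(s) emitted.
- bin_id=6: 1 matching r row(s), so 1 row(s) emitted.
- bin_id=6: 1 matching r row(s), so 1 row(s) emitted.
- bin_id=1: 7 matching r row(s), so 7 row(s) emitted.

11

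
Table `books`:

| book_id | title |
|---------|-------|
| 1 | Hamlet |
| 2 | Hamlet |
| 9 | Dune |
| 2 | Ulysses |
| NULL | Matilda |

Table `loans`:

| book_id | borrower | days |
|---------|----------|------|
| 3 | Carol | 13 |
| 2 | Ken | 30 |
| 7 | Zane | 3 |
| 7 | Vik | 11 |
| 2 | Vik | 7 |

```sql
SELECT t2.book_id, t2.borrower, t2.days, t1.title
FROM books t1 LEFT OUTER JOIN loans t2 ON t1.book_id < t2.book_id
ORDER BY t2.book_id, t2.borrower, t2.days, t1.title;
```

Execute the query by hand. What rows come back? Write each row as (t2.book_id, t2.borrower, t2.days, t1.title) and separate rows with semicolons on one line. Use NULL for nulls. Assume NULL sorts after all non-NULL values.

(2, Ken, 30, Hamlet); (2, Vik, 7, Hamlet); (3, Carol, 13, Hamlet); (3, Carol, 13, Hamlet); (3, Carol, 13, Ulysses); (7, Vik, 11, Hamlet); (7, Vik, 11, Hamlet); (7, Vik, 11, Ulysses); (7, Zane, 3, Hamlet); (7, Zane, 3, Hamlet); (7, Zane, 3, Ulysses); (NULL, NULL, NULL, Dune); (NULL, NULL, NULL, Matilda)

LEFT JOIN keeps every row from `books`; unmatched rows get NULL for `loans`'s columns.
Matching on t1.book_id < t2.book_id. A NULL in a compared column never satisfies the condition.
- t1 (book_id=1) pairs with 5 row(s) of t2.
- t1 (book_id=2) pairs with 3 row(s) of t2.
- t1 (book_id=9) has no partner → padded with NULL.
- t1 (book_id=2) pairs with 3 row(s) of t2.
- t1 (book_id=NULL) has no partner → padded with NULL.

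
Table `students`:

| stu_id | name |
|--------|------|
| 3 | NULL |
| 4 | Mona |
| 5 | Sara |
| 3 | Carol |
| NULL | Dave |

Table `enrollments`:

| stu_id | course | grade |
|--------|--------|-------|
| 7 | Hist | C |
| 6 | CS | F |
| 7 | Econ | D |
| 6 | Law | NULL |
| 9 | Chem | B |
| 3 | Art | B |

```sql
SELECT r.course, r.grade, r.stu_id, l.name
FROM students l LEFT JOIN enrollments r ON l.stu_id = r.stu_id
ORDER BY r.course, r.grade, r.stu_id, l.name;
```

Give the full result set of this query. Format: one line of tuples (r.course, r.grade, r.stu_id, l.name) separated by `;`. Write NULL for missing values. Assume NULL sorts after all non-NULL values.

LEFT JOIN keeps every row from `students`; unmatched rows get NULL for `enrollments`'s columns.
Matching on l.stu_id = r.stu_id. A NULL in a compared column never satisfies the condition.
- l row (stu_id=3): matches 1 r row(s) → 1 output row(s).
- l row (stu_id=4): no match → kept, r columns NULL.
- l row (stu_id=5): no match → kept, r columns NULL.
- l row (stu_id=3): matches 1 r row(s) → 1 output row(s).
- l row (stu_id=NULL): no match → kept, r columns NULL.
After projecting and ordering:
r.course | r.grade | r.stu_id | l.name
Art | B | 3 | Carol
Art | B | 3 | NULL
NULL | NULL | NULL | Dave
NULL | NULL | NULL | Mona
NULL | NULL | NULL | Sara

(Art, B, 3, Carol); (Art, B, 3, NULL); (NULL, NULL, NULL, Dave); (NULL, NULL, NULL, Mona); (NULL, NULL, NULL, Sara)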